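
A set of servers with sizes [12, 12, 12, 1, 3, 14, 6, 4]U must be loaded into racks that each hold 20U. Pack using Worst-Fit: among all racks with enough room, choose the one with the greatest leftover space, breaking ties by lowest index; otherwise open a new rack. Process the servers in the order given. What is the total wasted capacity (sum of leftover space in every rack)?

12U → rack 1 (remaining 8U)
12U → rack 2 (remaining 8U)
12U → rack 3 (remaining 8U)
1U → rack 1 (remaining 7U)
3U → rack 2 (remaining 5U)
14U → rack 4 (remaining 6U)
6U → rack 3 (remaining 2U)
4U → rack 1 (remaining 3U)
4 racks × 20U = 80U; used 64U; unused 16U.

16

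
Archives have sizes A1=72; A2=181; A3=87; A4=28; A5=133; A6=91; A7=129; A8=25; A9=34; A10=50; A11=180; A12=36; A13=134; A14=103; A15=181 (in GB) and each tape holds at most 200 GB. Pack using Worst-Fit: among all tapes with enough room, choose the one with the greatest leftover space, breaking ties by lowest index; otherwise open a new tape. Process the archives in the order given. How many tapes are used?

9 tapes

Put A1 (72 GB) in tape 1; 128 GB remain.
Put A2 (181 GB) in tape 2; 19 GB remain.
Put A3 (87 GB) in tape 1; 41 GB remain.
Put A4 (28 GB) in tape 1; 13 GB remain.
Put A5 (133 GB) in tape 3; 67 GB remain.
Put A6 (91 GB) in tape 4; 109 GB remain.
Put A7 (129 GB) in tape 5; 71 GB remain.
Put A8 (25 GB) in tape 4; 84 GB remain.
Put A9 (34 GB) in tape 4; 50 GB remain.
Put A10 (50 GB) in tape 5; 21 GB remain.
Put A11 (180 GB) in tape 6; 20 GB remain.
Put A12 (36 GB) in tape 3; 31 GB remain.
Put A13 (134 GB) in tape 7; 66 GB remain.
Put A14 (103 GB) in tape 8; 97 GB remain.
Put A15 (181 GB) in tape 9; 19 GB remain.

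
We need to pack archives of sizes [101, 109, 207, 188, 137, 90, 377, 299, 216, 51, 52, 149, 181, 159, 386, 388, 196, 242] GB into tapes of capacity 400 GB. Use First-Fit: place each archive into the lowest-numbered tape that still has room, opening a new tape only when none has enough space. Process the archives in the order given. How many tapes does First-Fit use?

tape 1: place 101 GB, 299 GB left
tape 1: place 109 GB, 190 GB left
tape 2: place 207 GB, 193 GB left
tape 1: place 188 GB, 2 GB left
tape 2: place 137 GB, 56 GB left
tape 3: place 90 GB, 310 GB left
tape 4: place 377 GB, 23 GB left
tape 3: place 299 GB, 11 GB left
tape 5: place 216 GB, 184 GB left
tape 2: place 51 GB, 5 GB left
tape 5: place 52 GB, 132 GB left
tape 6: place 149 GB, 251 GB left
tape 6: place 181 GB, 70 GB left
tape 7: place 159 GB, 241 GB left
tape 8: place 386 GB, 14 GB left
tape 9: place 388 GB, 12 GB left
tape 7: place 196 GB, 45 GB left
tape 10: place 242 GB, 158 GB left

10 tapes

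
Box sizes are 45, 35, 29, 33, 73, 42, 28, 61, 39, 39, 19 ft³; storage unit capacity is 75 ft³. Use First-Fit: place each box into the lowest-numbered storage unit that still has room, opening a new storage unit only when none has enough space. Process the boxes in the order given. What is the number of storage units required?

Put 45 ft³ in storage unit 1; 30 ft³ remain.
Put 35 ft³ in storage unit 2; 40 ft³ remain.
Put 29 ft³ in storage unit 1; 1 ft³ remain.
Put 33 ft³ in storage unit 2; 7 ft³ remain.
Put 73 ft³ in storage unit 3; 2 ft³ remain.
Put 42 ft³ in storage unit 4; 33 ft³ remain.
Put 28 ft³ in storage unit 4; 5 ft³ remain.
Put 61 ft³ in storage unit 5; 14 ft³ remain.
Put 39 ft³ in storage unit 6; 36 ft³ remain.
Put 39 ft³ in storage unit 7; 36 ft³ remain.
Put 19 ft³ in storage unit 6; 17 ft³ remain.

7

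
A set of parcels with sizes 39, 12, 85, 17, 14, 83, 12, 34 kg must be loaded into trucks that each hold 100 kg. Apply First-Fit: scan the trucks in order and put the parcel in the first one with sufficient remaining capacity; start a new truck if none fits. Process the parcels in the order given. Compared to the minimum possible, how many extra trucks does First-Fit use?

1

First-Fit: [39,12,17,14,12] [85] [83] [34] → 4 trucks.
Total size 296 kg; any packing needs at least ⌈296/100⌉ = 3 trucks.
An optimal packing achieves that bound: [85,14] [83,17] [39,34,12,12] → 3 trucks.
Excess: 4 − 3 = 1.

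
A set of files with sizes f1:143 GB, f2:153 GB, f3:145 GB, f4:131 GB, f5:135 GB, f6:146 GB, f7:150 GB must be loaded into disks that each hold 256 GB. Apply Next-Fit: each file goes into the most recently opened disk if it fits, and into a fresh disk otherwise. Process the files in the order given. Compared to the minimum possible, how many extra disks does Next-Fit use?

Next-Fit: [143] [153] [145] [131] [135] [146] [150] → 7 disks.
7 files exceed 128 GB (half the capacity), and no two of those can share a disk, so at least 7 disks are needed.
So 7 is already optimal.

0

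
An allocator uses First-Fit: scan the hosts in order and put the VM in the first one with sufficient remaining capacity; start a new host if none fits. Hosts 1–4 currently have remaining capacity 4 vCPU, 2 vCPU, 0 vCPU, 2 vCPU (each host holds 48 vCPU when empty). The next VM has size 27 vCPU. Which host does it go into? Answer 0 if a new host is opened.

0

No host has ≥ 27 vCPU free, so a new host is opened.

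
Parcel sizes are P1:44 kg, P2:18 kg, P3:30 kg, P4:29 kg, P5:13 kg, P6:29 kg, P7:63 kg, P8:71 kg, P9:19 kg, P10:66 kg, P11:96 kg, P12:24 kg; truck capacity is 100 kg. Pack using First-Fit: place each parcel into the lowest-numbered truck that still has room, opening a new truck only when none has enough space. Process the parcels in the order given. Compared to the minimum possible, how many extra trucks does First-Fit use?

First-Fit: [44,18,30] [29,13,29,19] [63,24] [71] [66] [96] → 6 trucks.
Total size 502 kg; any packing needs at least ⌈502/100⌉ = 6 trucks.
So 6 is already optimal.

0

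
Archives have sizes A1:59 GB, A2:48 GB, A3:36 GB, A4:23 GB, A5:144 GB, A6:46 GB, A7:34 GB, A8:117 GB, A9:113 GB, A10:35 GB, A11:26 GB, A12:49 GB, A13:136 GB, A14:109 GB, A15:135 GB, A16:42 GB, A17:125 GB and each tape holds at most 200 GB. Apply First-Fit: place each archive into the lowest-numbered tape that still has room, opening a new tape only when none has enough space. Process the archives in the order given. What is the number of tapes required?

8 tapes

Put A1 (59 GB) in tape 1; 141 GB remain.
Put A2 (48 GB) in tape 1; 93 GB remain.
Put A3 (36 GB) in tape 1; 57 GB remain.
Put A4 (23 GB) in tape 1; 34 GB remain.
Put A5 (144 GB) in tape 2; 56 GB remain.
Put A6 (46 GB) in tape 2; 10 GB remain.
Put A7 (34 GB) in tape 1; 0 GB remain.
Put A8 (117 GB) in tape 3; 83 GB remain.
Put A9 (113 GB) in tape 4; 87 GB remain.
Put A10 (35 GB) in tape 3; 48 GB remain.
Put A11 (26 GB) in tape 3; 22 GB remain.
Put A12 (49 GB) in tape 4; 38 GB remain.
Put A13 (136 GB) in tape 5; 64 GB remain.
Put A14 (109 GB) in tape 6; 91 GB remain.
Put A15 (135 GB) in tape 7; 65 GB remain.
Put A16 (42 GB) in tape 5; 22 GB remain.
Put A17 (125 GB) in tape 8; 75 GB remain.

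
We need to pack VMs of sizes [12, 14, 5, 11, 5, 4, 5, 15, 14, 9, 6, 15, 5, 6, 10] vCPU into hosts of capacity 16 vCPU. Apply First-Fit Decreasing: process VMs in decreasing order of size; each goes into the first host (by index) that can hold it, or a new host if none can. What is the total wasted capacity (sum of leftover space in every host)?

8

Sorted descending: 15, 15, 14, 14, 12, 11, 10, 9, 6, 6, 5, 5, 5, 5, 4.
Put 15 vCPU in host 1; 1 vCPU remain.
Put 15 vCPU in host 2; 1 vCPU remain.
Put 14 vCPU in host 3; 2 vCPU remain.
Put 14 vCPU in host 4; 2 vCPU remain.
Put 12 vCPU in host 5; 4 vCPU remain.
Put 11 vCPU in host 6; 5 vCPU remain.
Put 10 vCPU in host 7; 6 vCPU remain.
Put 9 vCPU in host 8; 7 vCPU remain.
Put 6 vCPU in host 7; 0 vCPU remain.
Put 6 vCPU in host 8; 1 vCPU remain.
Put 5 vCPU in host 6; 0 vCPU remain.
Put 5 vCPU in host 9; 11 vCPU remain.
Put 5 vCPU in host 9; 6 vCPU remain.
Put 5 vCPU in host 9; 1 vCPU remain.
Put 4 vCPU in host 5; 0 vCPU remain.
9 hosts × 16 vCPU = 144 vCPU; used 136 vCPU; unused 8 vCPU.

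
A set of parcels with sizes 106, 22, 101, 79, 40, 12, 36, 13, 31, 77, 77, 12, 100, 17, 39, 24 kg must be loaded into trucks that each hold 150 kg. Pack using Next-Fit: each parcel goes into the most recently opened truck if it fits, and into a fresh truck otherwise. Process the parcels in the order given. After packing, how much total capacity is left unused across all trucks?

414

truck 1: place 106 kg, 44 kg left
truck 1: place 22 kg, 22 kg left
truck 2: place 101 kg, 49 kg left
truck 3: place 79 kg, 71 kg left
truck 3: place 40 kg, 31 kg left
truck 3: place 12 kg, 19 kg left
truck 4: place 36 kg, 114 kg left
truck 4: place 13 kg, 101 kg left
truck 4: place 31 kg, 70 kg left
truck 5: place 77 kg, 73 kg left
truck 6: place 77 kg, 73 kg left
truck 6: place 12 kg, 61 kg left
truck 7: place 100 kg, 50 kg left
truck 7: place 17 kg, 33 kg left
truck 8: place 39 kg, 111 kg left
truck 8: place 24 kg, 87 kg left
8 trucks × 150 kg = 1200 kg; used 786 kg; unused 414 kg.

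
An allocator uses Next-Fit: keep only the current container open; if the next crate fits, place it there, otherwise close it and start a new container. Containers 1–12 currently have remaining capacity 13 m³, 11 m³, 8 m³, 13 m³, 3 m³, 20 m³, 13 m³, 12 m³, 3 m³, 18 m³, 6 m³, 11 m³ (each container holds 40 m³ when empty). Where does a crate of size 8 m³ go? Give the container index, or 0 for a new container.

12

Next-Fit only looks at container 12, which has 11 m³ free.
8 m³ fits there.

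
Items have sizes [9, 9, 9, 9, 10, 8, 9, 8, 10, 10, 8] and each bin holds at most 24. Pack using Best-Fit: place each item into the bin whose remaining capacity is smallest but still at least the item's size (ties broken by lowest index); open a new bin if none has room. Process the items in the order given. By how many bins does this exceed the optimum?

Best-Fit: [9,9] [9,9] [10,8] [9,8] [10,10] [8] → 6 bins.
Total size 99; any packing needs at least ⌈99/24⌉ = 5 bins.
An optimal packing achieves that bound: [10,10] [10,9] [9,9] [9,9] [8,8,8] → 5 bins.
Excess: 6 − 5 = 1.

1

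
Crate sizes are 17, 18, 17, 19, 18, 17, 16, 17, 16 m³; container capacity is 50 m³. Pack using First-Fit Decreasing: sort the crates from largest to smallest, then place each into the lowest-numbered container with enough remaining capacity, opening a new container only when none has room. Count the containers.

Sorted descending: 19, 18, 18, 17, 17, 17, 17, 16, 16.
container 1: place 19 m³, 31 m³ left
container 1: place 18 m³, 13 m³ left
container 2: place 18 m³, 32 m³ left
container 2: place 17 m³, 15 m³ left
container 3: place 17 m³, 33 m³ left
container 3: place 17 m³, 16 m³ left
container 4: place 17 m³, 33 m³ left
container 3: place 16 m³, 0 m³ left
container 4: place 16 m³, 17 m³ left
Final containers: [19,18] [18,17] [17,17,16] [17,16].

4 containers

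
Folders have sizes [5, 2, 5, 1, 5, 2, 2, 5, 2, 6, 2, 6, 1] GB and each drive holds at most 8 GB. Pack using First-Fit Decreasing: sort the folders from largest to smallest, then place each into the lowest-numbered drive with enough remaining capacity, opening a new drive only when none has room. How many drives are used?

6

Sorted descending: 6, 6, 5, 5, 5, 5, 2, 2, 2, 2, 2, 1, 1.
drive 1: place 6 GB, 2 GB left
drive 2: place 6 GB, 2 GB left
drive 3: place 5 GB, 3 GB left
drive 4: place 5 GB, 3 GB left
drive 5: place 5 GB, 3 GB left
drive 6: place 5 GB, 3 GB left
drive 1: place 2 GB, 0 GB left
drive 2: place 2 GB, 0 GB left
drive 3: place 2 GB, 1 GB left
drive 4: place 2 GB, 1 GB left
drive 5: place 2 GB, 1 GB left
drive 3: place 1 GB, 0 GB left
drive 4: place 1 GB, 0 GB left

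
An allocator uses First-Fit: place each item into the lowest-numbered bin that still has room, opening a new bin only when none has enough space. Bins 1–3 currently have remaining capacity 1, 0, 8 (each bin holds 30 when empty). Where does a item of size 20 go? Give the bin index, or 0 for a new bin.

No bin has ≥ 20 free, so a new bin is opened.

0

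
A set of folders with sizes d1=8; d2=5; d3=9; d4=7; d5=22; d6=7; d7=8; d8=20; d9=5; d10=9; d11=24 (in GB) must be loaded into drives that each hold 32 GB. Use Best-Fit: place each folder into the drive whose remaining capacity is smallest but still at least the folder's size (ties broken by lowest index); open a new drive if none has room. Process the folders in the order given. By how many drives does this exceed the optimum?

1

Best-Fit: [8,5,9,7] [22,7] [8,20] [5,9] [24] → 5 drives.
Total size 124 GB; any packing needs at least ⌈124/32⌉ = 4 drives.
An optimal packing achieves that bound: [24,8] [22,9] [20,9] [8,7,7,5,5] → 4 drives.
Excess: 5 − 4 = 1.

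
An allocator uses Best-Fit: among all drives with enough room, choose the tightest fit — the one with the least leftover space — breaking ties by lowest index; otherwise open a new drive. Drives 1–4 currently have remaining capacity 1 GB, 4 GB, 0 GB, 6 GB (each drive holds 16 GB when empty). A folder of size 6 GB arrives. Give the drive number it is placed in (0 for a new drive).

4

Drives with room: drive 4 (6 GB).
Tightest fit is drive 4 with 6 GB free.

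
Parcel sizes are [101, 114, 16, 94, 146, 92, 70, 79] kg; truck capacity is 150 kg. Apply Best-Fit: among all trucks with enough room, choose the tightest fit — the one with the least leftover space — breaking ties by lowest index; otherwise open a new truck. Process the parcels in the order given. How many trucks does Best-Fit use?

6 trucks

truck 1: place 101 kg, 49 kg left
truck 2: place 114 kg, 36 kg left
truck 2: place 16 kg, 20 kg left
truck 3: place 94 kg, 56 kg left
truck 4: place 146 kg, 4 kg left
truck 5: place 92 kg, 58 kg left
truck 6: place 70 kg, 80 kg left
truck 6: place 79 kg, 1 kg left
Final trucks: [101] [114,16] [94] [146] [92] [70,79].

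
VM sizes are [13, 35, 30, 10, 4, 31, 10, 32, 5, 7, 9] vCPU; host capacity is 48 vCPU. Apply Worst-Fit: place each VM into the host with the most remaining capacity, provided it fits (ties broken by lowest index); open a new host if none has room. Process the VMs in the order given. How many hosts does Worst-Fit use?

host 1: place 13 vCPU, 35 vCPU left
host 1: place 35 vCPU, 0 vCPU left
host 2: place 30 vCPU, 18 vCPU left
host 2: place 10 vCPU, 8 vCPU left
host 2: place 4 vCPU, 4 vCPU left
host 3: place 31 vCPU, 17 vCPU left
host 3: place 10 vCPU, 7 vCPU left
host 4: place 32 vCPU, 16 vCPU left
host 4: place 5 vCPU, 11 vCPU left
host 4: place 7 vCPU, 4 vCPU left
host 5: place 9 vCPU, 39 vCPU left

5 hosts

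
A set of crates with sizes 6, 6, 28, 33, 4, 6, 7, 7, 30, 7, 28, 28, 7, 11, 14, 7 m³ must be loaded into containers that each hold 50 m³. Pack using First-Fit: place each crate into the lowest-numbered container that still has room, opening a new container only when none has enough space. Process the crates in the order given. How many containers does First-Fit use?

container 1: place 6 m³, 44 m³ left
container 1: place 6 m³, 38 m³ left
container 1: place 28 m³, 10 m³ left
container 2: place 33 m³, 17 m³ left
container 1: place 4 m³, 6 m³ left
container 1: place 6 m³, 0 m³ left
container 2: place 7 m³, 10 m³ left
container 2: place 7 m³, 3 m³ left
container 3: place 30 m³, 20 m³ left
container 3: place 7 m³, 13 m³ left
container 4: place 28 m³, 22 m³ left
container 5: place 28 m³, 22 m³ left
container 3: place 7 m³, 6 m³ left
container 4: place 11 m³, 11 m³ left
container 5: place 14 m³, 8 m³ left
container 4: place 7 m³, 4 m³ left
Final containers: [6,6,28,4,6] [33,7,7] [30,7,7] [28,11,7] [28,14].

5 containers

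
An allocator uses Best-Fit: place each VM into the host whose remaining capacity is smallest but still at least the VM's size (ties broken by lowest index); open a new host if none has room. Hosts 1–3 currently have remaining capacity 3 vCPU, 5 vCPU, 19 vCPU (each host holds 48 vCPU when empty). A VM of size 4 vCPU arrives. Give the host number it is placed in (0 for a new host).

Hosts with room: host 2 (5 vCPU), host 3 (19 vCPU).
Tightest fit is host 2 with 5 vCPU free.

2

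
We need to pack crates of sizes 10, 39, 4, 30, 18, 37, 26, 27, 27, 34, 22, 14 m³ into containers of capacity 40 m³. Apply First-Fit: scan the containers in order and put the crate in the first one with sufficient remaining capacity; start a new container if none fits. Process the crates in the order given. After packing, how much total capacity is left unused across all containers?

10 m³ → container 1 (remaining 30 m³)
39 m³ → container 2 (remaining 1 m³)
4 m³ → container 1 (remaining 26 m³)
30 m³ → container 3 (remaining 10 m³)
18 m³ → container 1 (remaining 8 m³)
37 m³ → container 4 (remaining 3 m³)
26 m³ → container 5 (remaining 14 m³)
27 m³ → container 6 (remaining 13 m³)
27 m³ → container 7 (remaining 13 m³)
34 m³ → container 8 (remaining 6 m³)
22 m³ → container 9 (remaining 18 m³)
14 m³ → container 5 (remaining 0 m³)
9 containers × 40 m³ = 360 m³; used 288 m³; unused 72 m³.

72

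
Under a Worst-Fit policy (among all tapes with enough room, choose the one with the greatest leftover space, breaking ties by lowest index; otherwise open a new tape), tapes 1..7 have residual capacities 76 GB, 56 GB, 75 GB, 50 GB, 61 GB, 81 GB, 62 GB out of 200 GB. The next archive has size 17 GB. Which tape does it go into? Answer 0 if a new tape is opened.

Tapes with room: tape 1 (76 GB), tape 2 (56 GB), tape 3 (75 GB), tape 4 (50 GB), tape 5 (61 GB), tape 6 (81 GB), tape 7 (62 GB).
Most room is tape 6 with 81 GB free.

6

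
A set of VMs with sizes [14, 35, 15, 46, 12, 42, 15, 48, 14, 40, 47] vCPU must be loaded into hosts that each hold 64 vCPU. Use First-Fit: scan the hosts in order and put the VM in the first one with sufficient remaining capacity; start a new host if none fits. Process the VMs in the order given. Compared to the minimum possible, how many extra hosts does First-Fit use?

0

First-Fit: [14,35,15] [46,12] [42,15] [48,14] [40] [47] → 6 hosts.
Total size 328 vCPU; any packing needs at least ⌈328/64⌉ = 6 hosts.
So 6 is already optimal.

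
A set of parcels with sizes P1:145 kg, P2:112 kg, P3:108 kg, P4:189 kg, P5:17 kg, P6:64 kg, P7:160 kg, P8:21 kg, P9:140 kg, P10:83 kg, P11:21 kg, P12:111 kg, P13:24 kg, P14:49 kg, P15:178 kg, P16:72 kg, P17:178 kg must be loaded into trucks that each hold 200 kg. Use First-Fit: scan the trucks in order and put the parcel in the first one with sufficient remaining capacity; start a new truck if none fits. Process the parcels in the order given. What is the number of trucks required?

9 trucks

P1 (145 kg) → truck 1 (remaining 55 kg)
P2 (112 kg) → truck 2 (remaining 88 kg)
P3 (108 kg) → truck 3 (remaining 92 kg)
P4 (189 kg) → truck 4 (remaining 11 kg)
P5 (17 kg) → truck 1 (remaining 38 kg)
P6 (64 kg) → truck 2 (remaining 24 kg)
P7 (160 kg) → truck 5 (remaining 40 kg)
P8 (21 kg) → truck 1 (remaining 17 kg)
P9 (140 kg) → truck 6 (remaining 60 kg)
P10 (83 kg) → truck 3 (remaining 9 kg)
P11 (21 kg) → truck 2 (remaining 3 kg)
P12 (111 kg) → truck 7 (remaining 89 kg)
P13 (24 kg) → truck 5 (remaining 16 kg)
P14 (49 kg) → truck 6 (remaining 11 kg)
P15 (178 kg) → truck 8 (remaining 22 kg)
P16 (72 kg) → truck 7 (remaining 17 kg)
P17 (178 kg) → truck 9 (remaining 22 kg)
Final trucks: [145,17,21] [112,64,21] [108,83] [189] [160,24] [140,49] [111,72] [178] [178].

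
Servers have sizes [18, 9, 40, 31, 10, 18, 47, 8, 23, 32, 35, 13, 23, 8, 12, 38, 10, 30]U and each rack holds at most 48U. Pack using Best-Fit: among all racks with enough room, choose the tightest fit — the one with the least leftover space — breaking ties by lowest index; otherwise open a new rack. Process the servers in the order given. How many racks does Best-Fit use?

rack 1: place 18U, 30U left
rack 1: place 9U, 21U left
rack 2: place 40U, 8U left
rack 3: place 31U, 17U left
rack 3: place 10U, 7U left
rack 1: place 18U, 3U left
rack 4: place 47U, 1U left
rack 2: place 8U, 0U left
rack 5: place 23U, 25U left
rack 6: place 32U, 16U left
rack 7: place 35U, 13U left
rack 7: place 13U, 0U left
rack 5: place 23U, 2U left
rack 6: place 8U, 8U left
rack 8: place 12U, 36U left
rack 9: place 38U, 10U left
rack 9: place 10U, 0U left
rack 8: place 30U, 6U left

9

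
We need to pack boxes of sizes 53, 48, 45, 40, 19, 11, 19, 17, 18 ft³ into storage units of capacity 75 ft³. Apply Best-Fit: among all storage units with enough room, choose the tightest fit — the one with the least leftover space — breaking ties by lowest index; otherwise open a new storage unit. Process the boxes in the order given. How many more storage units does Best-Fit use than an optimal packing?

Best-Fit: [53,19] [48,11] [45,19] [40,17,18] → 4 storage units.
Total size 270 ft³; any packing needs at least ⌈270/75⌉ = 4 storage units.
So 4 is already optimal.

0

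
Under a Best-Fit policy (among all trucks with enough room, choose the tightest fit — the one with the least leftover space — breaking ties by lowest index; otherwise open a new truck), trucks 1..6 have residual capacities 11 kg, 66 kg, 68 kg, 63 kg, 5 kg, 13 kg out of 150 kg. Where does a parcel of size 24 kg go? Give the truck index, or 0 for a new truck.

4

Trucks with room: truck 2 (66 kg), truck 3 (68 kg), truck 4 (63 kg).
Tightest fit is truck 4 with 63 kg free.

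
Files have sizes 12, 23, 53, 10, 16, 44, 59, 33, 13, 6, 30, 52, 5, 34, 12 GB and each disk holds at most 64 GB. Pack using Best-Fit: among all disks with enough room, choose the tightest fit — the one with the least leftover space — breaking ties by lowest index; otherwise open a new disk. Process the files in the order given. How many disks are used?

7

Put 12 GB in disk 1; 52 GB remain.
Put 23 GB in disk 1; 29 GB remain.
Put 53 GB in disk 2; 11 GB remain.
Put 10 GB in disk 2; 1 GB remain.
Put 16 GB in disk 1; 13 GB remain.
Put 44 GB in disk 3; 20 GB remain.
Put 59 GB in disk 4; 5 GB remain.
Put 33 GB in disk 5; 31 GB remain.
Put 13 GB in disk 1; 0 GB remain.
Put 6 GB in disk 3; 14 GB remain.
Put 30 GB in disk 5; 1 GB remain.
Put 52 GB in disk 6; 12 GB remain.
Put 5 GB in disk 4; 0 GB remain.
Put 34 GB in disk 7; 30 GB remain.
Put 12 GB in disk 6; 0 GB remain.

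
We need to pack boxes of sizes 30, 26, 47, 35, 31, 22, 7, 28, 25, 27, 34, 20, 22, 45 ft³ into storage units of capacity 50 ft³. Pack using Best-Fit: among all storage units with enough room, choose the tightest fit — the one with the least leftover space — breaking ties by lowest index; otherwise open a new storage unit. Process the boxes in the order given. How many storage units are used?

30 ft³ → storage unit 1 (remaining 20 ft³)
26 ft³ → storage unit 2 (remaining 24 ft³)
47 ft³ → storage unit 3 (remaining 3 ft³)
35 ft³ → storage unit 4 (remaining 15 ft³)
31 ft³ → storage unit 5 (remaining 19 ft³)
22 ft³ → storage unit 2 (remaining 2 ft³)
7 ft³ → storage unit 4 (remaining 8 ft³)
28 ft³ → storage unit 6 (remaining 22 ft³)
25 ft³ → storage unit 7 (remaining 25 ft³)
27 ft³ → storage unit 8 (remaining 23 ft³)
34 ft³ → storage unit 9 (remaining 16 ft³)
20 ft³ → storage unit 1 (remaining 0 ft³)
22 ft³ → storage unit 6 (remaining 0 ft³)
45 ft³ → storage unit 10 (remaining 5 ft³)

10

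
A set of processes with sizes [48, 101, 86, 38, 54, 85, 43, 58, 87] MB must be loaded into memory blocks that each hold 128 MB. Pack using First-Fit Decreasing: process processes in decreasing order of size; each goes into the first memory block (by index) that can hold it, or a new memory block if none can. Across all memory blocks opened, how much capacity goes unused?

Sorted descending: 101, 87, 86, 85, 58, 54, 48, 43, 38.
101 MB → memory block 1 (remaining 27 MB)
87 MB → memory block 2 (remaining 41 MB)
86 MB → memory block 3 (remaining 42 MB)
85 MB → memory block 4 (remaining 43 MB)
58 MB → memory block 5 (remaining 70 MB)
54 MB → memory block 5 (remaining 16 MB)
48 MB → memory block 6 (remaining 80 MB)
43 MB → memory block 4 (remaining 0 MB)
38 MB → memory block 2 (remaining 3 MB)
6 memory blocks × 128 MB = 768 MB; used 600 MB; unused 168 MB.

168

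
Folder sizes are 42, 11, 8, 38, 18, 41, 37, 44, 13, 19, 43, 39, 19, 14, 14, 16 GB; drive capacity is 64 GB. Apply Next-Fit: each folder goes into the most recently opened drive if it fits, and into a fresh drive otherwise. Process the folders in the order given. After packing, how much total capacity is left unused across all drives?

96

drive 1: place 42 GB, 22 GB left
drive 1: place 11 GB, 11 GB left
drive 1: place 8 GB, 3 GB left
drive 2: place 38 GB, 26 GB left
drive 2: place 18 GB, 8 GB left
drive 3: place 41 GB, 23 GB left
drive 4: place 37 GB, 27 GB left
drive 5: place 44 GB, 20 GB left
drive 5: place 13 GB, 7 GB left
drive 6: place 19 GB, 45 GB left
drive 6: place 43 GB, 2 GB left
drive 7: place 39 GB, 25 GB left
drive 7: place 19 GB, 6 GB left
drive 8: place 14 GB, 50 GB left
drive 8: place 14 GB, 36 GB left
drive 8: place 16 GB, 20 GB left
8 drives × 64 GB = 512 GB; used 416 GB; unused 96 GB.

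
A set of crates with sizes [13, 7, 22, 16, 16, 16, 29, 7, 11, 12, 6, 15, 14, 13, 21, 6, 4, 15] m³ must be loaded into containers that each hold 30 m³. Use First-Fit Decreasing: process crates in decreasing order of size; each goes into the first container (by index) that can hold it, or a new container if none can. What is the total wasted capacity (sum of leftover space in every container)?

27

Sorted descending: 29, 22, 21, 16, 16, 16, 15, 15, 14, 13, 13, 12, 11, 7, 7, 6, 6, 4.
Put 29 m³ in container 1; 1 m³ remain.
Put 22 m³ in container 2; 8 m³ remain.
Put 21 m³ in container 3; 9 m³ remain.
Put 16 m³ in container 4; 14 m³ remain.
Put 16 m³ in container 5; 14 m³ remain.
Put 16 m³ in container 6; 14 m³ remain.
Put 15 m³ in container 7; 15 m³ remain.
Put 15 m³ in container 7; 0 m³ remain.
Put 14 m³ in container 4; 0 m³ remain.
Put 13 m³ in container 5; 1 m³ remain.
Put 13 m³ in container 6; 1 m³ remain.
Put 12 m³ in container 8; 18 m³ remain.
Put 11 m³ in container 8; 7 m³ remain.
Put 7 m³ in container 2; 1 m³ remain.
Put 7 m³ in container 3; 2 m³ remain.
Put 6 m³ in container 8; 1 m³ remain.
Put 6 m³ in container 9; 24 m³ remain.
Put 4 m³ in container 9; 20 m³ remain.
9 containers × 30 m³ = 270 m³; used 243 m³; unused 27 m³.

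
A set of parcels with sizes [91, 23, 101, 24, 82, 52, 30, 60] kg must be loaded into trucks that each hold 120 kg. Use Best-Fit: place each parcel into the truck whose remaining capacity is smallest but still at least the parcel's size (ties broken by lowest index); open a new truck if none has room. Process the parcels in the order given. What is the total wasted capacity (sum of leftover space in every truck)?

truck 1: place 91 kg, 29 kg left
truck 1: place 23 kg, 6 kg left
truck 2: place 101 kg, 19 kg left
truck 3: place 24 kg, 96 kg left
truck 3: place 82 kg, 14 kg left
truck 4: place 52 kg, 68 kg left
truck 4: place 30 kg, 38 kg left
truck 5: place 60 kg, 60 kg left
5 trucks × 120 kg = 600 kg; used 463 kg; unused 137 kg.

137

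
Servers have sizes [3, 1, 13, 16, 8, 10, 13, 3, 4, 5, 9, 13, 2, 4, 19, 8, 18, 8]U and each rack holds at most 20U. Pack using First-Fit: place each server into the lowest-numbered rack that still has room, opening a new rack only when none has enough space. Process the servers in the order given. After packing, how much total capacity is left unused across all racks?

23

3U → rack 1 (remaining 17U)
1U → rack 1 (remaining 16U)
13U → rack 1 (remaining 3U)
16U → rack 2 (remaining 4U)
8U → rack 3 (remaining 12U)
10U → rack 3 (remaining 2U)
13U → rack 4 (remaining 7U)
3U → rack 1 (remaining 0U)
4U → rack 2 (remaining 0U)
5U → rack 4 (remaining 2U)
9U → rack 5 (remaining 11U)
13U → rack 6 (remaining 7U)
2U → rack 3 (remaining 0U)
4U → rack 5 (remaining 7U)
19U → rack 7 (remaining 1U)
8U → rack 8 (remaining 12U)
18U → rack 9 (remaining 2U)
8U → rack 8 (remaining 4U)
9 racks × 20U = 180U; used 157U; unused 23U.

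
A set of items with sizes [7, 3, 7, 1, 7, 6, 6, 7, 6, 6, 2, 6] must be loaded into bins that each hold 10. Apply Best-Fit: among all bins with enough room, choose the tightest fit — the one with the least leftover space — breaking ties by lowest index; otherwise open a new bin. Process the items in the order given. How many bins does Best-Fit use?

7 → bin 1 (remaining 3)
3 → bin 1 (remaining 0)
7 → bin 2 (remaining 3)
1 → bin 2 (remaining 2)
7 → bin 3 (remaining 3)
6 → bin 4 (remaining 4)
6 → bin 5 (remaining 4)
7 → bin 6 (remaining 3)
6 → bin 7 (remaining 4)
6 → bin 8 (remaining 4)
2 → bin 2 (remaining 0)
6 → bin 9 (remaining 4)
Final bins: [7,3] [7,1,2] [7] [6] [6] [7] [6] [6] [6].

9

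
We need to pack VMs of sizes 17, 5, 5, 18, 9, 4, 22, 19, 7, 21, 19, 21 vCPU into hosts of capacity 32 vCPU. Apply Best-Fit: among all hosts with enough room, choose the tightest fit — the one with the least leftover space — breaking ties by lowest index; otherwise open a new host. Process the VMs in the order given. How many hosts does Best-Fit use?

7

Put 17 vCPU in host 1; 15 vCPU remain.
Put 5 vCPU in host 1; 10 vCPU remain.
Put 5 vCPU in host 1; 5 vCPU remain.
Put 18 vCPU in host 2; 14 vCPU remain.
Put 9 vCPU in host 2; 5 vCPU remain.
Put 4 vCPU in host 1; 1 vCPU remain.
Put 22 vCPU in host 3; 10 vCPU remain.
Put 19 vCPU in host 4; 13 vCPU remain.
Put 7 vCPU in host 3; 3 vCPU remain.
Put 21 vCPU in host 5; 11 vCPU remain.
Put 19 vCPU in host 6; 13 vCPU remain.
Put 21 vCPU in host 7; 11 vCPU remain.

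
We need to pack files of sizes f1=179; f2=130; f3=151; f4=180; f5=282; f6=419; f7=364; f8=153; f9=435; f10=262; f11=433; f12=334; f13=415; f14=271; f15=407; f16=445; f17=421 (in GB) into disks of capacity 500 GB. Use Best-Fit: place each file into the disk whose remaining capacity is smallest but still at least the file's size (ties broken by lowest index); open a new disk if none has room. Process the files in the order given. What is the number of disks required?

13 disks

disk 1: place f1 (179 GB), 321 GB left
disk 1: place f2 (130 GB), 191 GB left
disk 1: place f3 (151 GB), 40 GB left
disk 2: place f4 (180 GB), 320 GB left
disk 2: place f5 (282 GB), 38 GB left
disk 3: place f6 (419 GB), 81 GB left
disk 4: place f7 (364 GB), 136 GB left
disk 5: place f8 (153 GB), 347 GB left
disk 6: place f9 (435 GB), 65 GB left
disk 5: place f10 (262 GB), 85 GB left
disk 7: place f11 (433 GB), 67 GB left
disk 8: place f12 (334 GB), 166 GB left
disk 9: place f13 (415 GB), 85 GB left
disk 10: place f14 (271 GB), 229 GB left
disk 11: place f15 (407 GB), 93 GB left
disk 12: place f16 (445 GB), 55 GB left
disk 13: place f17 (421 GB), 79 GB left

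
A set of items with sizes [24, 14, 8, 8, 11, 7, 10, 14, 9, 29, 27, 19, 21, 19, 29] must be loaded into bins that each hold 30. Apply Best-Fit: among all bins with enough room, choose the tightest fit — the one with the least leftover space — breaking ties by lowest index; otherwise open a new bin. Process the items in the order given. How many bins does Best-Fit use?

24 → bin 1 (remaining 6)
14 → bin 2 (remaining 16)
8 → bin 2 (remaining 8)
8 → bin 2 (remaining 0)
11 → bin 3 (remaining 19)
7 → bin 3 (remaining 12)
10 → bin 3 (remaining 2)
14 → bin 4 (remaining 16)
9 → bin 4 (remaining 7)
29 → bin 5 (remaining 1)
27 → bin 6 (remaining 3)
19 → bin 7 (remaining 11)
21 → bin 8 (remaining 9)
19 → bin 9 (remaining 11)
29 → bin 10 (remaining 1)

10 bins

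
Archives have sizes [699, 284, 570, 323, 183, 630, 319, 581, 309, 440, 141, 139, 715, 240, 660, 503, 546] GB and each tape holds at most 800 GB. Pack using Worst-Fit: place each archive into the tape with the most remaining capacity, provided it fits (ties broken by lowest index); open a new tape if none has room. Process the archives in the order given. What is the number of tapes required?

11 tapes

Put 699 GB in tape 1; 101 GB remain.
Put 284 GB in tape 2; 516 GB remain.
Put 570 GB in tape 3; 230 GB remain.
Put 323 GB in tape 2; 193 GB remain.
Put 183 GB in tape 3; 47 GB remain.
Put 630 GB in tape 4; 170 GB remain.
Put 319 GB in tape 5; 481 GB remain.
Put 581 GB in tape 6; 219 GB remain.
Put 309 GB in tape 5; 172 GB remain.
Put 440 GB in tape 7; 360 GB remain.
Put 141 GB in tape 7; 219 GB remain.
Put 139 GB in tape 6; 80 GB remain.
Put 715 GB in tape 8; 85 GB remain.
Put 240 GB in tape 9; 560 GB remain.
Put 660 GB in tape 10; 140 GB remain.
Put 503 GB in tape 9; 57 GB remain.
Put 546 GB in tape 11; 254 GB remain.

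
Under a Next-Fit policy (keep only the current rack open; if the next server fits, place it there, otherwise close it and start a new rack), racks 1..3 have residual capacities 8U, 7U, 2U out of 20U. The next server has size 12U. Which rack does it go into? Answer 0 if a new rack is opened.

0

Next-Fit only looks at rack 3, which has 2U free.
12U does not fit, so a new rack is opened.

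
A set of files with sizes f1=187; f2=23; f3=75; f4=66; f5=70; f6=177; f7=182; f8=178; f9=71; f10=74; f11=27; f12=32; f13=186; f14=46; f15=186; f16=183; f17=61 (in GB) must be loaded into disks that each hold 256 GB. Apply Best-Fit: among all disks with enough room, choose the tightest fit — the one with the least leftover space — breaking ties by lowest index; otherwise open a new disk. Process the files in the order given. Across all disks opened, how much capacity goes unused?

224

disk 1: place f1 (187 GB), 69 GB left
disk 1: place f2 (23 GB), 46 GB left
disk 2: place f3 (75 GB), 181 GB left
disk 2: place f4 (66 GB), 115 GB left
disk 2: place f5 (70 GB), 45 GB left
disk 3: place f6 (177 GB), 79 GB left
disk 4: place f7 (182 GB), 74 GB left
disk 5: place f8 (178 GB), 78 GB left
disk 4: place f9 (71 GB), 3 GB left
disk 5: place f10 (74 GB), 4 GB left
disk 2: place f11 (27 GB), 18 GB left
disk 1: place f12 (32 GB), 14 GB left
disk 6: place f13 (186 GB), 70 GB left
disk 6: place f14 (46 GB), 24 GB left
disk 7: place f15 (186 GB), 70 GB left
disk 8: place f16 (183 GB), 73 GB left
disk 7: place f17 (61 GB), 9 GB left
8 disks × 256 GB = 2048 GB; used 1824 GB; unused 224 GB.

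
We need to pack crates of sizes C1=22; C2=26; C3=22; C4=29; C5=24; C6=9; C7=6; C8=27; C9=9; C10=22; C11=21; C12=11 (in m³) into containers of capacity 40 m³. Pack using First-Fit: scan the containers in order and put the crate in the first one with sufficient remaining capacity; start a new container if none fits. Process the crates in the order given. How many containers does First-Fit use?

C1 (22 m³) → container 1 (remaining 18 m³)
C2 (26 m³) → container 2 (remaining 14 m³)
C3 (22 m³) → container 3 (remaining 18 m³)
C4 (29 m³) → container 4 (remaining 11 m³)
C5 (24 m³) → container 5 (remaining 16 m³)
C6 (9 m³) → container 1 (remaining 9 m³)
C7 (6 m³) → container 1 (remaining 3 m³)
C8 (27 m³) → container 6 (remaining 13 m³)
C9 (9 m³) → container 2 (remaining 5 m³)
C10 (22 m³) → container 7 (remaining 18 m³)
C11 (21 m³) → container 8 (remaining 19 m³)
C12 (11 m³) → container 3 (remaining 7 m³)
Final containers: [22,9,6] [26,9] [22,11] [29] [24] [27] [22] [21].

8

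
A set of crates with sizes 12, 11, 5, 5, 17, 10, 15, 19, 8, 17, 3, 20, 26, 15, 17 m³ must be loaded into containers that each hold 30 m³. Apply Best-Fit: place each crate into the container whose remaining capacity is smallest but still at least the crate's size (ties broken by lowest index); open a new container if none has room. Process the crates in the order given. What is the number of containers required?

9

container 1: place 12 m³, 18 m³ left
container 1: place 11 m³, 7 m³ left
container 1: place 5 m³, 2 m³ left
container 2: place 5 m³, 25 m³ left
container 2: place 17 m³, 8 m³ left
container 3: place 10 m³, 20 m³ left
container 3: place 15 m³, 5 m³ left
container 4: place 19 m³, 11 m³ left
container 2: place 8 m³, 0 m³ left
container 5: place 17 m³, 13 m³ left
container 3: place 3 m³, 2 m³ left
container 6: place 20 m³, 10 m³ left
container 7: place 26 m³, 4 m³ left
container 8: place 15 m³, 15 m³ left
container 9: place 17 m³, 13 m³ left
Final containers: [12,11,5] [5,17,8] [10,15,3] [19] [17] [20] [26] [15] [17].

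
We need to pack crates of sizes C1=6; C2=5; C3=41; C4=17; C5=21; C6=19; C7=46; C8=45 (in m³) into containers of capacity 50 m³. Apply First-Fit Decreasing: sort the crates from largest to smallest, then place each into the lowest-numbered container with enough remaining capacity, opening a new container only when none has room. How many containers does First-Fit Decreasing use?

5

Sorted descending: 46, 45, 41, 21, 19, 17, 6, 5.
Put 46 m³ in container 1; 4 m³ remain.
Put 45 m³ in container 2; 5 m³ remain.
Put 41 m³ in container 3; 9 m³ remain.
Put 21 m³ in container 4; 29 m³ remain.
Put 19 m³ in container 4; 10 m³ remain.
Put 17 m³ in container 5; 33 m³ remain.
Put 6 m³ in container 3; 3 m³ remain.
Put 5 m³ in container 2; 0 m³ remain.
Final containers: [46] [45,5] [41,6] [21,19] [17].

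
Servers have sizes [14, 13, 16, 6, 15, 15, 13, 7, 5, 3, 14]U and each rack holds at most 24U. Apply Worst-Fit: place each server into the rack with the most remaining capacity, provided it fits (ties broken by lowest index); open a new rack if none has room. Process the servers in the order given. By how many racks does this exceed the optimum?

Worst-Fit: [14,5] [13,6] [16] [15,3] [15] [13,7] [14] → 7 racks.
7 servers exceed 12U (half the capacity), and no two of those can share a rack, so at least 7 racks are needed.
So 7 is already optimal.

0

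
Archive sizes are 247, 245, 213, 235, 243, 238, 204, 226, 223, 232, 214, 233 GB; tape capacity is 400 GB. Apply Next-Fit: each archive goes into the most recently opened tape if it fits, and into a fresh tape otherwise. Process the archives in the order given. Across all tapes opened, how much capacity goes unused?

247 GB → tape 1 (remaining 153 GB)
245 GB → tape 2 (remaining 155 GB)
213 GB → tape 3 (remaining 187 GB)
235 GB → tape 4 (remaining 165 GB)
243 GB → tape 5 (remaining 157 GB)
238 GB → tape 6 (remaining 162 GB)
204 GB → tape 7 (remaining 196 GB)
226 GB → tape 8 (remaining 174 GB)
223 GB → tape 9 (remaining 177 GB)
232 GB → tape 10 (remaining 168 GB)
214 GB → tape 11 (remaining 186 GB)
233 GB → tape 12 (remaining 167 GB)
12 tapes × 400 GB = 4800 GB; used 2753 GB; unused 2047 GB.

2047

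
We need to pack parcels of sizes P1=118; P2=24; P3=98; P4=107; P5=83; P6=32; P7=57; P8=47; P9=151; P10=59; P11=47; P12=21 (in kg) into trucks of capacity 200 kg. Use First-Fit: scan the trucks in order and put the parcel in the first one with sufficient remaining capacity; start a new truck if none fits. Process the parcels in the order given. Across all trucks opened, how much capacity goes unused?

156

P1 (118 kg) → truck 1 (remaining 82 kg)
P2 (24 kg) → truck 1 (remaining 58 kg)
P3 (98 kg) → truck 2 (remaining 102 kg)
P4 (107 kg) → truck 3 (remaining 93 kg)
P5 (83 kg) → truck 2 (remaining 19 kg)
P6 (32 kg) → truck 1 (remaining 26 kg)
P7 (57 kg) → truck 3 (remaining 36 kg)
P8 (47 kg) → truck 4 (remaining 153 kg)
P9 (151 kg) → truck 4 (remaining 2 kg)
P10 (59 kg) → truck 5 (remaining 141 kg)
P11 (47 kg) → truck 5 (remaining 94 kg)
P12 (21 kg) → truck 1 (remaining 5 kg)
5 trucks × 200 kg = 1000 kg; used 844 kg; unused 156 kg.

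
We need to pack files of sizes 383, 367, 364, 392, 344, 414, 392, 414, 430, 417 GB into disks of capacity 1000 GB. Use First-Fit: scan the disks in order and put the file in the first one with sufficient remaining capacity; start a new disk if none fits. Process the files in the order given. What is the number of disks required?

5

Put 383 GB in disk 1; 617 GB remain.
Put 367 GB in disk 1; 250 GB remain.
Put 364 GB in disk 2; 636 GB remain.
Put 392 GB in disk 2; 244 GB remain.
Put 344 GB in disk 3; 656 GB remain.
Put 414 GB in disk 3; 242 GB remain.
Put 392 GB in disk 4; 608 GB remain.
Put 414 GB in disk 4; 194 GB remain.
Put 430 GB in disk 5; 570 GB remain.
Put 417 GB in disk 5; 153 GB remain.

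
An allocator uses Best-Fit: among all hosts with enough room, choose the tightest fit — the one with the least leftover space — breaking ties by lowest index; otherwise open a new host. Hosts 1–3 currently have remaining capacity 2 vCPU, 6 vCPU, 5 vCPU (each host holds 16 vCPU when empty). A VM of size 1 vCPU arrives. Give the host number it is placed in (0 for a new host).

Hosts with room: host 1 (2 vCPU), host 2 (6 vCPU), host 3 (5 vCPU).
Tightest fit is host 1 with 2 vCPU free.

1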